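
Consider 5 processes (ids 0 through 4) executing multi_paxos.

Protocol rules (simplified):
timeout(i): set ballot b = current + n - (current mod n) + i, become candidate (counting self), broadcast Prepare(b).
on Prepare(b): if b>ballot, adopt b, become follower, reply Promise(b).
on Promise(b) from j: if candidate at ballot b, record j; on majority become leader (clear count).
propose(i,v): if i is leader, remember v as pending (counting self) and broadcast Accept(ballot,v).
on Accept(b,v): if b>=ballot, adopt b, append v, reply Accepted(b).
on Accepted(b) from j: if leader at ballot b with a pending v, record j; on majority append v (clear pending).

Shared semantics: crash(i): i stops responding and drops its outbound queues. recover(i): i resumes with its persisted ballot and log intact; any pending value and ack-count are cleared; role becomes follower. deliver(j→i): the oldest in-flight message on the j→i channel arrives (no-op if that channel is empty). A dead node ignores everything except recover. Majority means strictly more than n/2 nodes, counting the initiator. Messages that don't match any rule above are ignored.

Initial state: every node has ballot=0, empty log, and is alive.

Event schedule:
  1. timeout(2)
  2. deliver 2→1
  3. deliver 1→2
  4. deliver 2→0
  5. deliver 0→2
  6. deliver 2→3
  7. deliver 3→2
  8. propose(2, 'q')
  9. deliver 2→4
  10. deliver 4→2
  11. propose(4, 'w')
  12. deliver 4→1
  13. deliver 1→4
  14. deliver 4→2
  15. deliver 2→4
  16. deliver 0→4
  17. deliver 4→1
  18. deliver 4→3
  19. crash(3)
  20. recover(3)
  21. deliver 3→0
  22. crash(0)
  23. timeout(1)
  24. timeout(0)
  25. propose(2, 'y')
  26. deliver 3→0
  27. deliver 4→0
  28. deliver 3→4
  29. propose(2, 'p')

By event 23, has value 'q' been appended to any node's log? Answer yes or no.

after 1 — timeout(2): n2:cand/b7/[-]
after 2 — deliver 2→1: n1:foll/b7/[-]
after 3 — deliver 1→2: ·
after 4 — deliver 2→0: n0:foll/b7/[-]
after 5 — deliver 0→2: n2:lead/b7/[-]
after 6 — deliver 2→3: n3:foll/b7/[-]
after 7 — deliver 3→2: ·
after 8 — propose(2,'q'): ·
after 9 — deliver 2→4: n4:foll/b7/[-]
after 10 — deliver 4→2: ·
after 11 — propose(4,'w'): ·
after 12 — deliver 4→1: ·
after 13 — deliver 1→4: ·
after 14 — deliver 4→2: ·
after 15 — deliver 2→4: n4:foll/b7/[q]
after 16 — deliver 0→4: ·
after 17 — deliver 4→1: ·
after 18 — deliver 4→3: ·
after 19 — crash(3): n3:✗foll/b7/[-]
after 20 — recover(3): n3:foll/b7/[-]
after 21 — deliver 3→0: ·
after 22 — crash(0): n0:✗foll/b7/[-]
after 23 — timeout(1): n1:cand/b11/[-]

yes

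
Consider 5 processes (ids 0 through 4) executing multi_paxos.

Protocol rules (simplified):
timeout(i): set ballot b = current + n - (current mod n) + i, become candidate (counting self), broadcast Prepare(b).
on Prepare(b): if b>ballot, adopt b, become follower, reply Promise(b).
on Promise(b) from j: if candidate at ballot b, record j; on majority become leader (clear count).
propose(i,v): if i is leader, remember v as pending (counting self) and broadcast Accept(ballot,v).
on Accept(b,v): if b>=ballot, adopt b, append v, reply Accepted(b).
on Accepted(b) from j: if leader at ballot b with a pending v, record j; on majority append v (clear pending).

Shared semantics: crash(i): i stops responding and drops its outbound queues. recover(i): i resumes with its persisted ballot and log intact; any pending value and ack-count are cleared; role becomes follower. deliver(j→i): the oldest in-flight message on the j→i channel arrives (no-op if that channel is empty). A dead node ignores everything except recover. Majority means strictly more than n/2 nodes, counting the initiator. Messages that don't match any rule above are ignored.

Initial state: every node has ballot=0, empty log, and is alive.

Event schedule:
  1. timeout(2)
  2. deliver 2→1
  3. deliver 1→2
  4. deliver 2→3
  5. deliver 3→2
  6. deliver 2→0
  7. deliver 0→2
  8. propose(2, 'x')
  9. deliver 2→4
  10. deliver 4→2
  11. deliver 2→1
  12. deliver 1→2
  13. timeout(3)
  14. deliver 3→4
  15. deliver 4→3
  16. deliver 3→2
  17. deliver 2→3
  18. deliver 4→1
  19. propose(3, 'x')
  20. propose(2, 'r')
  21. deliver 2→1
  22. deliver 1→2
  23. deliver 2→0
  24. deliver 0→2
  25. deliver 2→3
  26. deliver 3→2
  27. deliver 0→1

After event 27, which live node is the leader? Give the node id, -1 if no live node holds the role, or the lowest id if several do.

3

1. timeout(2):  <2:cand b7 ->
2. deliver 2→1:  <1:foll b7 ->
3. deliver 1→2:  nop
4. deliver 2→3:  <3:foll b7 ->
5. deliver 3→2:  <2:lead b7 ->
6. deliver 2→0:  <0:foll b7 ->
7. deliver 0→2:  nop
8. propose(2,'x'):  nop
9. deliver 2→4:  <4:foll b7 ->
10. deliver 4→2:  nop
11. deliver 2→1:  <1:foll b7 x>
12. deliver 1→2:  nop
13. timeout(3):  <3:cand b13 ->
14. deliver 3→4:  <4:foll b13 ->
15. deliver 4→3:  nop
16. deliver 3→2:  <2:foll b13 ->
17. deliver 2→3:  nop
18. deliver 4→1:  nop
19. propose(3,'x'):  nop
20. propose(2,'r'):  nop
21. deliver 2→1:  nop
22. deliver 1→2:  nop
23. deliver 2→0:  <0:foll b7 x>
24. deliver 0→2:  nop
25. deliver 2→3:  <3:lead b13 ->
26. deliver 3→2:  nop
27. deliver 0→1:  nop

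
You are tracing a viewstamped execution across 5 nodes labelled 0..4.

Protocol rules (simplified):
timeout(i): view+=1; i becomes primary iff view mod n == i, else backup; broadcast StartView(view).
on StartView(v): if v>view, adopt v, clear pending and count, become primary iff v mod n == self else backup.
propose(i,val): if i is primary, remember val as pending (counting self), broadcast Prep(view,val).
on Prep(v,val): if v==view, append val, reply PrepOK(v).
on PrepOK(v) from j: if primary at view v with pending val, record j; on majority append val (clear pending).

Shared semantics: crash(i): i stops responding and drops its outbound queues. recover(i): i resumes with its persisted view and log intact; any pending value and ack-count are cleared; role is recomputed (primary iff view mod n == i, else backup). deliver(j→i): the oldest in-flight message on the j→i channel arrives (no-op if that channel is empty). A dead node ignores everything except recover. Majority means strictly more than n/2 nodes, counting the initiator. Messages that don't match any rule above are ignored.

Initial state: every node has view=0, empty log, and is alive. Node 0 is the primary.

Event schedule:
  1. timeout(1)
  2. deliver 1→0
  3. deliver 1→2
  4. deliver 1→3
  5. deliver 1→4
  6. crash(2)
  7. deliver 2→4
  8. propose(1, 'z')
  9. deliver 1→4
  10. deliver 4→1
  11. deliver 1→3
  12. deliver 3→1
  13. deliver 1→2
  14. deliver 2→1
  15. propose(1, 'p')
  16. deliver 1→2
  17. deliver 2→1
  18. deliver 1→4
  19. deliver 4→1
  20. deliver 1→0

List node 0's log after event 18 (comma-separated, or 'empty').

empty

e1 timeout(1): 1[prim,v=1,-]
e2 deliver 1→0: 0[back,v=1,-]
e3 deliver 1→2: 2[back,v=1,-]
e4 deliver 1→3: 3[back,v=1,-]
e5 deliver 1→4: 4[back,v=1,-]
e6 crash(2): 2[✗back,v=1,-]
e7 deliver 2→4: ·
e8 propose(1,'z'): ·
e9 deliver 1→4: 4[back,v=1,z]
e10 deliver 4→1: ·
e11 deliver 1→3: 3[back,v=1,z]
e12 deliver 3→1: 1[prim,v=1,z]
e13 deliver 1→2: ·
e14 deliver 2→1: ·
e15 propose(1,'p'): ·
e16 deliver 1→2: ·
e17 deliver 2→1: ·
e18 deliver 1→4: 4[back,v=1,z,p]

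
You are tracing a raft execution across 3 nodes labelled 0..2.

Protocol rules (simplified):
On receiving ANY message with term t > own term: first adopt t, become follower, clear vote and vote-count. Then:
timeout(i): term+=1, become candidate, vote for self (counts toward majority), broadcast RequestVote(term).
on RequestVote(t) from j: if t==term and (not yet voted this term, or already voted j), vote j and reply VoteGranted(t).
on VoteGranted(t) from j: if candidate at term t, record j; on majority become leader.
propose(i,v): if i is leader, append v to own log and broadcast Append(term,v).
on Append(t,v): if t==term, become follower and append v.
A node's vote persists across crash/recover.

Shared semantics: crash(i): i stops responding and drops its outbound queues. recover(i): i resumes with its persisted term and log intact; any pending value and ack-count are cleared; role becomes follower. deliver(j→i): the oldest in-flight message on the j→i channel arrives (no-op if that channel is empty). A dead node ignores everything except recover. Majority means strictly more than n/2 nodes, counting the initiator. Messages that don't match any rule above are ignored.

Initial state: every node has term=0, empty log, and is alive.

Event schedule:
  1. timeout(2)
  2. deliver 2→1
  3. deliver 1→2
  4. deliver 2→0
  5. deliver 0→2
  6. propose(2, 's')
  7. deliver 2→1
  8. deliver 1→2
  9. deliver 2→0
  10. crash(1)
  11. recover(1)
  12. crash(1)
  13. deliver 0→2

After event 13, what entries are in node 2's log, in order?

[1] timeout(2) → N2(cand t1 [-])
[2] deliver 2→1 → N1(foll t1 [-])
[3] deliver 1→2 → N2(lead t1 [-])
[4] deliver 2→0 → N0(foll t1 [-])
[5] deliver 0→2 → ∅
[6] propose(2,'s') → N2(lead t1 [s])
[7] deliver 2→1 → N1(foll t1 [s])
[8] deliver 1→2 → ∅
[9] deliver 2→0 → N0(foll t1 [s])
[10] crash(1) → N1(✗foll t1 [s])
[11] recover(1) → N1(foll t1 [s])
[12] crash(1) → N1(✗foll t1 [s])
[13] deliver 0→2 → ∅

s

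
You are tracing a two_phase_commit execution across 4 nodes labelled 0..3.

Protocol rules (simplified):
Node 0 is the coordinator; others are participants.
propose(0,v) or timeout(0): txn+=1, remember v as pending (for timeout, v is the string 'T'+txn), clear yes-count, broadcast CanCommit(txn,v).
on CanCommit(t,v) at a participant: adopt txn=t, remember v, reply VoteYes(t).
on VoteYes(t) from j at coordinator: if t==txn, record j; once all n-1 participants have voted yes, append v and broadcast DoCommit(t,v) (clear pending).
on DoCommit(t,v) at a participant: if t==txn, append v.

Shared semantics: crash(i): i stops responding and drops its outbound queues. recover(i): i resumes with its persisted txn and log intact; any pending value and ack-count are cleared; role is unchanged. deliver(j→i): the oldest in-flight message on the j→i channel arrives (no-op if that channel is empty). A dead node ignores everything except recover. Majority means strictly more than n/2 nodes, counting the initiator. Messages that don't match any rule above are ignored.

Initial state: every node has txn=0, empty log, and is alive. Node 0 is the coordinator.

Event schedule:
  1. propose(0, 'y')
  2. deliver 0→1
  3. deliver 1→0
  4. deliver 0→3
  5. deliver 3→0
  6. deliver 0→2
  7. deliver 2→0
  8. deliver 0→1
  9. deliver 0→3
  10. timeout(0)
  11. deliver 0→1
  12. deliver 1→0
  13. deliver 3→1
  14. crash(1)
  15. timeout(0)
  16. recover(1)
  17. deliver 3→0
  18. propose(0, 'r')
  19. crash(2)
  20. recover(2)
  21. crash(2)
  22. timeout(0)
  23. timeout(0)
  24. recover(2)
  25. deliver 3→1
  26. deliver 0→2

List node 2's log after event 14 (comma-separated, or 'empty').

1. propose(0,'y'):  <0:coor t1 ->
2. deliver 0→1:  <1:part t1 ->
3. deliver 1→0:  nop
4. deliver 0→3:  <3:part t1 ->
5. deliver 3→0:  nop
6. deliver 0→2:  <2:part t1 ->
7. deliver 2→0:  <0:coor t1 y>
8. deliver 0→1:  <1:part t1 y>
9. deliver 0→3:  <3:part t1 y>
10. timeout(0):  <0:coor t2 y>
11. deliver 0→1:  <1:part t2 y>
12. deliver 1→0:  nop
13. deliver 3→1:  nop
14. crash(1):  <1:✗part t2 y>

empty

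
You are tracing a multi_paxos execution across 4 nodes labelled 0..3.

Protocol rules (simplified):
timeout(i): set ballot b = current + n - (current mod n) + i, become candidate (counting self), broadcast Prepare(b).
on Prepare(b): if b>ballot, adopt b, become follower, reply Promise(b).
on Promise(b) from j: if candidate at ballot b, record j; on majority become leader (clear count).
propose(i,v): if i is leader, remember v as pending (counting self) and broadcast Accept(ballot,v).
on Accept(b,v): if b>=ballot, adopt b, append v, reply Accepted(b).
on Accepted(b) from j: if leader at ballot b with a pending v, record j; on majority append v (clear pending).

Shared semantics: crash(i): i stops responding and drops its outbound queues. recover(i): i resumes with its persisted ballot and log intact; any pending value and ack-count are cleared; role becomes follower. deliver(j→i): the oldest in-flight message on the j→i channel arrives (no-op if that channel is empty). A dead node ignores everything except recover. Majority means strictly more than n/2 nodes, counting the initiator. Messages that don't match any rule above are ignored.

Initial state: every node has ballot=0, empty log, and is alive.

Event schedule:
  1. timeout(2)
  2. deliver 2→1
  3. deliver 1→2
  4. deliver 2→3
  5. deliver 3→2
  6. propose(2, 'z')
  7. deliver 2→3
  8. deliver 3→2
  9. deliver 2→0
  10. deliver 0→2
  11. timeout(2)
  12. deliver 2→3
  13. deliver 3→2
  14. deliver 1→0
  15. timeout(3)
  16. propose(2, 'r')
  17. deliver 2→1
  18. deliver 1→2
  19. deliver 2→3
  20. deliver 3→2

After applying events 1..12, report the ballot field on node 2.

10

1. timeout(2):  <2:cand b6 ->
2. deliver 2→1:  <1:foll b6 ->
3. deliver 1→2:  nop
4. deliver 2→3:  <3:foll b6 ->
5. deliver 3→2:  <2:lead b6 ->
6. propose(2,'z'):  nop
7. deliver 2→3:  <3:foll b6 z>
8. deliver 3→2:  nop
9. deliver 2→0:  <0:foll b6 ->
10. deliver 0→2:  nop
11. timeout(2):  <2:cand b10 ->
12. deliver 2→3:  <3:foll b10 z>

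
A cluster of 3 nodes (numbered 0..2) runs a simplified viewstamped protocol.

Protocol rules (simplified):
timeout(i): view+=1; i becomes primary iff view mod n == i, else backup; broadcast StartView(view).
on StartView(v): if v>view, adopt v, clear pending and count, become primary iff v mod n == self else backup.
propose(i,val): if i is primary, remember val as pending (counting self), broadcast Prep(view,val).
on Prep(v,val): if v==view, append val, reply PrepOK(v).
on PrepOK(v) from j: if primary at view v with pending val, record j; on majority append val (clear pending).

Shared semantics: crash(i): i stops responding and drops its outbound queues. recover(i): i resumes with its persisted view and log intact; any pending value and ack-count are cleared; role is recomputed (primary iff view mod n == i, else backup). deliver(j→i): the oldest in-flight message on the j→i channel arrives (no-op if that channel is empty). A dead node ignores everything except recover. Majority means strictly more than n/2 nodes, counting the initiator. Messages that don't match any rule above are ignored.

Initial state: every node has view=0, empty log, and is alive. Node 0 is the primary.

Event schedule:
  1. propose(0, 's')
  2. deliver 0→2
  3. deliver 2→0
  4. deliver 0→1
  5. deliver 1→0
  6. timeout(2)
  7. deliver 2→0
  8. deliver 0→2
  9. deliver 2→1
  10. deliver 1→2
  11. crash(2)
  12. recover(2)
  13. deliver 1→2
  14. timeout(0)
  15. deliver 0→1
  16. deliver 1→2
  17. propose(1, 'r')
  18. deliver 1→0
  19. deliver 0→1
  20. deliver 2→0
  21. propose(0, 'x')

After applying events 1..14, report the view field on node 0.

after 1 — propose(0,'s'): ·
after 2 — deliver 0→2: n2:back/v0/[s]
after 3 — deliver 2→0: n0:prim/v0/[s]
after 4 — deliver 0→1: n1:back/v0/[s]
after 5 — deliver 1→0: ·
after 6 — timeout(2): n2:back/v1/[s]
after 7 — deliver 2→0: n0:back/v1/[s]
after 8 — deliver 0→2: ·
after 9 — deliver 2→1: n1:prim/v1/[s]
after 10 — deliver 1→2: ·
after 11 — crash(2): n2:✗back/v1/[s]
after 12 — recover(2): n2:back/v1/[s]
after 13 — deliver 1→2: ·
after 14 — timeout(0): n0:back/v2/[s]

2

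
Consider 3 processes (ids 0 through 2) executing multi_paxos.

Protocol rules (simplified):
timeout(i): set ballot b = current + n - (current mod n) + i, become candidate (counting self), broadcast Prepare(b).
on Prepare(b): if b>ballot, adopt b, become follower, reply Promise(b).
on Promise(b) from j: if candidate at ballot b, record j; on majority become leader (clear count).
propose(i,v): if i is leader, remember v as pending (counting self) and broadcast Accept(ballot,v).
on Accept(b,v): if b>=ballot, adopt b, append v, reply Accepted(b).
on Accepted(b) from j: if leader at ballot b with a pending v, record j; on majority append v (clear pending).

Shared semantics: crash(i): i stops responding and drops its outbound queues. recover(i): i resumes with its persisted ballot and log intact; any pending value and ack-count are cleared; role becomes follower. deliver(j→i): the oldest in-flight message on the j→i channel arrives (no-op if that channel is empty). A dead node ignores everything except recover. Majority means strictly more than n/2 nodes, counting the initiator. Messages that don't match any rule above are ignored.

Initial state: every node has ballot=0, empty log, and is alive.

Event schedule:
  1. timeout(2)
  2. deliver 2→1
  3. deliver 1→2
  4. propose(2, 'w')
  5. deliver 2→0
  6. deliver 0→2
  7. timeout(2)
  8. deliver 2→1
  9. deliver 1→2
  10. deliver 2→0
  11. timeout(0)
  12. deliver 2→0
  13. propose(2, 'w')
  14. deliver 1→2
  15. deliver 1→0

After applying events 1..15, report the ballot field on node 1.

5

e1 timeout(2): 2[cand,b=5,-]
e2 deliver 2→1: 1[foll,b=5,-]
e3 deliver 1→2: 2[lead,b=5,-]
e4 propose(2,'w'): ·
e5 deliver 2→0: 0[foll,b=5,-]
e6 deliver 0→2: ·
e7 timeout(2): 2[cand,b=8,-]
e8 deliver 2→1: 1[foll,b=5,w]
e9 deliver 1→2: ·
e10 deliver 2→0: 0[foll,b=5,w]
e11 timeout(0): 0[cand,b=6,w]
e12 deliver 2→0: 0[foll,b=8,w]
e13 propose(2,'w'): ·
e14 deliver 1→2: ·
e15 deliver 1→0: ·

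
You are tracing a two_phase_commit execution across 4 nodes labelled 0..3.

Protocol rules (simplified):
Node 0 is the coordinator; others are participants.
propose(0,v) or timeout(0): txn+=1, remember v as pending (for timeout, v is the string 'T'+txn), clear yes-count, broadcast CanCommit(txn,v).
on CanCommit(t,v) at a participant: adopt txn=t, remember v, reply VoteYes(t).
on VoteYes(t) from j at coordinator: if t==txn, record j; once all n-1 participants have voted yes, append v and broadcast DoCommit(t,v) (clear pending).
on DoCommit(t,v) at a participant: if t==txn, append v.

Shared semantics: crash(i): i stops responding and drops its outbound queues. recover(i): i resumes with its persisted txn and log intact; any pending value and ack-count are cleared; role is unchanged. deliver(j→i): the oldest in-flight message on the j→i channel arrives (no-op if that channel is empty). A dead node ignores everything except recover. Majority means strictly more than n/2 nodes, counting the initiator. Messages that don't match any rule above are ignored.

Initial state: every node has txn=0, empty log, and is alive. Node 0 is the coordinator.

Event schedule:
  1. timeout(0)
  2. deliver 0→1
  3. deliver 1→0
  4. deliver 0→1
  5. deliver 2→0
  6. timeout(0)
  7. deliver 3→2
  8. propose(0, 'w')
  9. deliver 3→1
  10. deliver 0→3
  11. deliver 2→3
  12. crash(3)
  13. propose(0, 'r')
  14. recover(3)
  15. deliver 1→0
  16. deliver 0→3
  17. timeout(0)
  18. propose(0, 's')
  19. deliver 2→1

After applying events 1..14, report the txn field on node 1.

1

after 1 — timeout(0): n0:coor/t1/[-]
after 2 — deliver 0→1: n1:part/t1/[-]
after 3 — deliver 1→0: ·
after 4 — deliver 0→1: ·
after 5 — deliver 2→0: ·
after 6 — timeout(0): n0:coor/t2/[-]
after 7 — deliver 3→2: ·
after 8 — propose(0,'w'): n0:coor/t3/[-]
after 9 — deliver 3→1: ·
after 10 — deliver 0→3: n3:part/t1/[-]
after 11 — deliver 2→3: ·
after 12 — crash(3): n3:✗part/t1/[-]
after 13 — propose(0,'r'): n0:coor/t4/[-]
after 14 — recover(3): n3:part/t1/[-]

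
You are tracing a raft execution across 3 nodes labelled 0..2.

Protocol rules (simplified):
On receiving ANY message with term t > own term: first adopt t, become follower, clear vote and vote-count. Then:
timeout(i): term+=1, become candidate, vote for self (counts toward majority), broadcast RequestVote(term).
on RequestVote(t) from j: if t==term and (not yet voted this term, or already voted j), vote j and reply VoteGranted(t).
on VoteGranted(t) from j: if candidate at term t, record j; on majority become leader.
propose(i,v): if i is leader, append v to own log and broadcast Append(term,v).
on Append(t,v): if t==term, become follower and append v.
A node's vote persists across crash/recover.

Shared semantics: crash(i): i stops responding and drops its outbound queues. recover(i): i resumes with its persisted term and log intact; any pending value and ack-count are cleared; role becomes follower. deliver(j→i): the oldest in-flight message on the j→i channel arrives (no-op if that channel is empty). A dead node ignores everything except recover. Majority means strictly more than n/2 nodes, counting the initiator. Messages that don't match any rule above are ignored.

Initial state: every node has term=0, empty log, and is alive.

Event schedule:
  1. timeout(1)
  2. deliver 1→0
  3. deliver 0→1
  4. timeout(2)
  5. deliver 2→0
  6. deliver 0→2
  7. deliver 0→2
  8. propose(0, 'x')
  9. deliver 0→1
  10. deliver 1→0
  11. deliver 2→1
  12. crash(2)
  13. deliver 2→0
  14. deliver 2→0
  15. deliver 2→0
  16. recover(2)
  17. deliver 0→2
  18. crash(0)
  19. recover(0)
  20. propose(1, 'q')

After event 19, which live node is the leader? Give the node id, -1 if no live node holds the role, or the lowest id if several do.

after 1 — timeout(1): n1:cand/t1/[-]
after 2 — deliver 1→0: n0:foll/t1/[-]
after 3 — deliver 0→1: n1:lead/t1/[-]
after 4 — timeout(2): n2:cand/t1/[-]
after 5 — deliver 2→0: ·
after 6 — deliver 0→2: ·
after 7 — deliver 0→2: ·
after 8 — propose(0,'x'): ·
after 9 — deliver 0→1: ·
after 10 — deliver 1→0: ·
after 11 — deliver 2→1: ·
after 12 — crash(2): n2:✗cand/t1/[-]
after 13 — deliver 2→0: ·
after 14 — deliver 2→0: ·
after 15 — deliver 2→0: ·
after 16 — recover(2): n2:foll/t1/[-]
after 17 — deliver 0→2: ·
after 18 — crash(0): n0:✗foll/t1/[-]
after 19 — recover(0): n0:foll/t1/[-]

1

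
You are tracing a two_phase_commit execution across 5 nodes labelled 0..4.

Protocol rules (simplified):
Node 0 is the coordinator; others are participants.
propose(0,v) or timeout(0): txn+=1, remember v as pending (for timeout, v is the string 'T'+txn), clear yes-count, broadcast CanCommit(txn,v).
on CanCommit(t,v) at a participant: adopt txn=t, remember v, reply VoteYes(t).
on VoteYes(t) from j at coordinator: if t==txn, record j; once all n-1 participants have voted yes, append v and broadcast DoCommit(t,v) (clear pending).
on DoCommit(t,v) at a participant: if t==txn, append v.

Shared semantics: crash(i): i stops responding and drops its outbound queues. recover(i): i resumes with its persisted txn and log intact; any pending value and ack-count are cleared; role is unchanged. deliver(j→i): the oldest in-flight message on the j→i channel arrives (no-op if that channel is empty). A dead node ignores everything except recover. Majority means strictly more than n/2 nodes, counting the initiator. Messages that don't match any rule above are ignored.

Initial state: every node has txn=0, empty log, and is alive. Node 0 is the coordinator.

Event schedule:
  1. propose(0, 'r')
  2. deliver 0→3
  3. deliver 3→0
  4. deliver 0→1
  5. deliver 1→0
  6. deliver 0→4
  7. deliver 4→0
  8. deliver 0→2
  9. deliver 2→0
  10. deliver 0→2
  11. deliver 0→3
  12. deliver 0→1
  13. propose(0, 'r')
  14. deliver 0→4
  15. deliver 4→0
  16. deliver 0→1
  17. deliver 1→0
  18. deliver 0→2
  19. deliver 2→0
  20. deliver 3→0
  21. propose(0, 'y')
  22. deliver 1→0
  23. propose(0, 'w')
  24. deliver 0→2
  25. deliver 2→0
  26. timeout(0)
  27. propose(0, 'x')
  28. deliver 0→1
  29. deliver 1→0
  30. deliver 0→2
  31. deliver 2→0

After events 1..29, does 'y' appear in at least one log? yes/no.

[1] propose(0,'r') → N0(coor t1 [-])
[2] deliver 0→3 → N3(part t1 [-])
[3] deliver 3→0 → ∅
[4] deliver 0→1 → N1(part t1 [-])
[5] deliver 1→0 → ∅
[6] deliver 0→4 → N4(part t1 [-])
[7] deliver 4→0 → ∅
[8] deliver 0→2 → N2(part t1 [-])
[9] deliver 2→0 → N0(coor t1 [r])
[10] deliver 0→2 → N2(part t1 [r])
[11] deliver 0→3 → N3(part t1 [r])
[12] deliver 0→1 → N1(part t1 [r])
[13] propose(0,'r') → N0(coor t2 [r])
[14] deliver 0→4 → N4(part t1 [r])
[15] deliver 4→0 → ∅
[16] deliver 0→1 → N1(part t2 [r])
[17] deliver 1→0 → ∅
[18] deliver 0→2 → N2(part t2 [r])
[19] deliver 2→0 → ∅
[20] deliver 3→0 → ∅
[21] propose(0,'y') → N0(coor t3 [r])
[22] deliver 1→0 → ∅
[23] propose(0,'w') → N0(coor t4 [r])
[24] deliver 0→2 → N2(part t3 [r])
[25] deliver 2→0 → ∅
[26] timeout(0) → N0(coor t5 [r])
[27] propose(0,'x') → N0(coor t6 [r])
[28] deliver 0→1 → N1(part t3 [r])
[29] deliver 1→0 → ∅

no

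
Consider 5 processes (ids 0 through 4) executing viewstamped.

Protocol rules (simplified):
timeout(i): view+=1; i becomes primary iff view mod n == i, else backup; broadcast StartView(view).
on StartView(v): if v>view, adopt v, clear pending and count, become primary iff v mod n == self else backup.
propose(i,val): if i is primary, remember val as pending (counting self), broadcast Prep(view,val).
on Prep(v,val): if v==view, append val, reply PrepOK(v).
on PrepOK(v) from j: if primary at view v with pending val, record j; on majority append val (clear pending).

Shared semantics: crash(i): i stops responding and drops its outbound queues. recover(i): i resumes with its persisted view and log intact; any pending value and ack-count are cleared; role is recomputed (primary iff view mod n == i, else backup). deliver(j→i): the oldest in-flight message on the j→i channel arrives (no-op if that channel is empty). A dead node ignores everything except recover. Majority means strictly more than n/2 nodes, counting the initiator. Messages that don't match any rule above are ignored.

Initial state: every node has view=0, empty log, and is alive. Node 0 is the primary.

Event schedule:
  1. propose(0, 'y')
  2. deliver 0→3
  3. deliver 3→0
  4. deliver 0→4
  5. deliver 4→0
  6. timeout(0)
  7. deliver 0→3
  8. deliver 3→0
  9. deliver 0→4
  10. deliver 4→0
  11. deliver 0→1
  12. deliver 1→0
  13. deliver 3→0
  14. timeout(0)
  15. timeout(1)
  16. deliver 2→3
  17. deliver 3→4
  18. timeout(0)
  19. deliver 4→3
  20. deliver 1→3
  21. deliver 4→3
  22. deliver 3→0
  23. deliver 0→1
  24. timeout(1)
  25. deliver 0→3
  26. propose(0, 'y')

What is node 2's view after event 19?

0

1. propose(0,'y'):  nop
2. deliver 0→3:  <3:back v0 y>
3. deliver 3→0:  nop
4. deliver 0→4:  <4:back v0 y>
5. deliver 4→0:  <0:prim v0 y>
6. timeout(0):  <0:back v1 y>
7. deliver 0→3:  <3:back v1 y>
8. deliver 3→0:  nop
9. deliver 0→4:  <4:back v1 y>
10. deliver 4→0:  nop
11. deliver 0→1:  <1:back v0 y>
12. deliver 1→0:  nop
13. deliver 3→0:  nop
14. timeout(0):  <0:back v2 y>
15. timeout(1):  <1:prim v1 y>
16. deliver 2→3:  nop
17. deliver 3→4:  nop
18. timeout(0):  <0:back v3 y>
19. deliver 4→3:  nop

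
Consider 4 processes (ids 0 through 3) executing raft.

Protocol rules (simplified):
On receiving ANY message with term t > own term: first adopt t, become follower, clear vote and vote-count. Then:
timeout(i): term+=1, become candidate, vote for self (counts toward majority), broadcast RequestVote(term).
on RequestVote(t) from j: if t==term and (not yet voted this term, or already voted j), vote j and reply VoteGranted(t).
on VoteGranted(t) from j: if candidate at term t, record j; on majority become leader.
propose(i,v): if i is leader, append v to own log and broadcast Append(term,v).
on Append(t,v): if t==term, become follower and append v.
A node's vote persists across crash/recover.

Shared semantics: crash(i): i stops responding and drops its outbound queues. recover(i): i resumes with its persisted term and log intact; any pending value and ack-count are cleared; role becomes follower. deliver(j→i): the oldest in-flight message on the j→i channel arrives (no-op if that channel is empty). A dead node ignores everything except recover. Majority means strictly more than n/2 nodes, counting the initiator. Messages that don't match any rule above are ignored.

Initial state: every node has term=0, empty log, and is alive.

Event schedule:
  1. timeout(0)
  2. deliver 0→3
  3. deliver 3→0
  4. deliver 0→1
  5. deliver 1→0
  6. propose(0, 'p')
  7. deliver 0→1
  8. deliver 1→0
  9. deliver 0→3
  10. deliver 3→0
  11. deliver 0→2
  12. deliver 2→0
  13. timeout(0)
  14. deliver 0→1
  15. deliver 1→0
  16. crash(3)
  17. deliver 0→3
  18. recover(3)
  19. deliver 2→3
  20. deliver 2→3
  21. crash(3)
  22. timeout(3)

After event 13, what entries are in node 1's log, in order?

p

step 1 timeout(0): 0={cand,t=1,log=-}
step 2 deliver 0→3: 3={foll,t=1,log=-}
step 3 deliver 3→0: —
step 4 deliver 0→1: 1={foll,t=1,log=-}
step 5 deliver 1→0: 0={lead,t=1,log=-}
step 6 propose(0,'p'): 0={lead,t=1,log=p}
step 7 deliver 0→1: 1={foll,t=1,log=p}
step 8 deliver 1→0: —
step 9 deliver 0→3: 3={foll,t=1,log=p}
step 10 deliver 3→0: —
step 11 deliver 0→2: 2={foll,t=1,log=-}
step 12 deliver 2→0: —
step 13 timeout(0): 0={cand,t=2,log=p}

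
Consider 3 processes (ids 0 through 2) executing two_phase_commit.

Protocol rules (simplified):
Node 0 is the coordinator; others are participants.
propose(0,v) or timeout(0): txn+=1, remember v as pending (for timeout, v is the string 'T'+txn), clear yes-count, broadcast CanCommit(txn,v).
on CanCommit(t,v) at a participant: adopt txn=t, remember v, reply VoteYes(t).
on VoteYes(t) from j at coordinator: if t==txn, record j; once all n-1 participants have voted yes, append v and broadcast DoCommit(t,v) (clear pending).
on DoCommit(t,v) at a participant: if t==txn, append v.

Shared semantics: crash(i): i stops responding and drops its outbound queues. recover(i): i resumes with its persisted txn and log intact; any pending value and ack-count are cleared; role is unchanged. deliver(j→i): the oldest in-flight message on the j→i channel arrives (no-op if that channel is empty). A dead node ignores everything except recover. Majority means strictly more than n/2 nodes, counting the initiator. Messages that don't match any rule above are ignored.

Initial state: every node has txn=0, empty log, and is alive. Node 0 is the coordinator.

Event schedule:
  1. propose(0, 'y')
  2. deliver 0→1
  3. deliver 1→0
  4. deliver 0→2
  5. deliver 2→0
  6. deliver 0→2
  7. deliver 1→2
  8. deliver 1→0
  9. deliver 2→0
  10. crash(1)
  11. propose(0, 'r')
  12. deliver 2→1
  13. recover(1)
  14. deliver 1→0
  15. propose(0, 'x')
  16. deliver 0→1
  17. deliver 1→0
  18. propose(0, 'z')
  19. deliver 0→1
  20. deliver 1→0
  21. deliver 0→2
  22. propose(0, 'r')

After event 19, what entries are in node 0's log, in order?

after 1 — propose(0,'y'): n0:coor/t1/[-]
after 2 — deliver 0→1: n1:part/t1/[-]
after 3 — deliver 1→0: ·
after 4 — deliver 0→2: n2:part/t1/[-]
after 5 — deliver 2→0: n0:coor/t1/[y]
after 6 — deliver 0→2: n2:part/t1/[y]
after 7 — deliver 1→2: ·
after 8 — deliver 1→0: ·
after 9 — deliver 2→0: ·
after 10 — crash(1): n1:✗part/t1/[-]
after 11 — propose(0,'r'): n0:coor/t2/[y]
after 12 — deliver 2→1: ·
after 13 — recover(1): n1:part/t1/[-]
after 14 — deliver 1→0: ·
after 15 — propose(0,'x'): n0:coor/t3/[y]
after 16 — deliver 0→1: n1:part/t1/[y]
after 17 — deliver 1→0: ·
after 18 — propose(0,'z'): n0:coor/t4/[y]
after 19 — deliver 0→1: n1:part/t2/[y]

y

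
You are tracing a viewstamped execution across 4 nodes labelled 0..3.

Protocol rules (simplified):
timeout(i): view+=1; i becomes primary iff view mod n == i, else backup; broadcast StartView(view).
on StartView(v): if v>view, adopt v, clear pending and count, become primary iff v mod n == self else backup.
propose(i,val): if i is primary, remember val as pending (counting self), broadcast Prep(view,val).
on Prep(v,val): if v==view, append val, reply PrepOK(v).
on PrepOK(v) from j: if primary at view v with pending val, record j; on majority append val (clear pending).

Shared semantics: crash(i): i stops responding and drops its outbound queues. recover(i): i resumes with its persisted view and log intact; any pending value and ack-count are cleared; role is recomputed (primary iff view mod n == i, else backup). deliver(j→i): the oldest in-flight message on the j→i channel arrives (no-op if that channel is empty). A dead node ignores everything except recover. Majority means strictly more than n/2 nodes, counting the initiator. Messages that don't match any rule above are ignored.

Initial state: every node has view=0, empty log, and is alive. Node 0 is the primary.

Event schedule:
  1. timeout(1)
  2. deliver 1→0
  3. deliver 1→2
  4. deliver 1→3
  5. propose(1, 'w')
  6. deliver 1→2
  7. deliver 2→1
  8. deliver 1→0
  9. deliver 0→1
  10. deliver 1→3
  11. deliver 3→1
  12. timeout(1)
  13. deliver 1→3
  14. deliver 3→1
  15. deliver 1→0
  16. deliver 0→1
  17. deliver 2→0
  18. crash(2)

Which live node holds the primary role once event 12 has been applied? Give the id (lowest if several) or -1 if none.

-1

[1] timeout(1) → N1(prim v1 [-])
[2] deliver 1→0 → N0(back v1 [-])
[3] deliver 1→2 → N2(back v1 [-])
[4] deliver 1→3 → N3(back v1 [-])
[5] propose(1,'w') → ∅
[6] deliver 1→2 → N2(back v1 [w])
[7] deliver 2→1 → ∅
[8] deliver 1→0 → N0(back v1 [w])
[9] deliver 0→1 → N1(prim v1 [w])
[10] deliver 1→3 → N3(back v1 [w])
[11] deliver 3→1 → ∅
[12] timeout(1) → N1(back v2 [w])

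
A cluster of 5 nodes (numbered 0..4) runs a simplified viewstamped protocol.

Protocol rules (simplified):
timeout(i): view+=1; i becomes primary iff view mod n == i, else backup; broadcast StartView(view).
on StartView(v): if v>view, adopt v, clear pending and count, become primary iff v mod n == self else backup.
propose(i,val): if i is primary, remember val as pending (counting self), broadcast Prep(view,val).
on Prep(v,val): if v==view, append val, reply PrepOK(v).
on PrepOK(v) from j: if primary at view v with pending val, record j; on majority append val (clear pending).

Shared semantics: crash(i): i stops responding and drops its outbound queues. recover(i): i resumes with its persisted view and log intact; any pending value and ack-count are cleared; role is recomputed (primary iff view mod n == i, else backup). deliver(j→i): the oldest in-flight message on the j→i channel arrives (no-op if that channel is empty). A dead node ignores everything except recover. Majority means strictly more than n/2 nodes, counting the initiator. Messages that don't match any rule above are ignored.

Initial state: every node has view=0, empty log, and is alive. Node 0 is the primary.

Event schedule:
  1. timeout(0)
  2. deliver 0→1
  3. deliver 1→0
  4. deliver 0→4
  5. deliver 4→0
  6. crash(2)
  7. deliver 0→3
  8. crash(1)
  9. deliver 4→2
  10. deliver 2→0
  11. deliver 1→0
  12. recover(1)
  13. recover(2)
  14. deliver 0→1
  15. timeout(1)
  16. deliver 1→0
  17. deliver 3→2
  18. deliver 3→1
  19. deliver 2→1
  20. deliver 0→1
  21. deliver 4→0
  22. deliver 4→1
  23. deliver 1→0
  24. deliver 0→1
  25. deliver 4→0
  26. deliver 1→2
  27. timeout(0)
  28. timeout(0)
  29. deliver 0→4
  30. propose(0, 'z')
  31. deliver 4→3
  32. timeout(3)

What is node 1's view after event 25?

2

1. timeout(0):  <0:back v1 ->
2. deliver 0→1:  <1:prim v1 ->
3. deliver 1→0:  nop
4. deliver 0→4:  <4:back v1 ->
5. deliver 4→0:  nop
6. crash(2):  <2:✗back v0 ->
7. deliver 0→3:  <3:back v1 ->
8. crash(1):  <1:✗prim v1 ->
9. deliver 4→2:  nop
10. deliver 2→0:  nop
11. deliver 1→0:  nop
12. recover(1):  <1:prim v1 ->
13. recover(2):  <2:back v0 ->
14. deliver 0→1:  nop
15. timeout(1):  <1:back v2 ->
16. deliver 1→0:  <0:back v2 ->
17. deliver 3→2:  nop
18. deliver 3→1:  nop
19. deliver 2→1:  nop
20. deliver 0→1:  nop
21. deliver 4→0:  nop
22. deliver 4→1:  nop
23. deliver 1→0:  nop
24. deliver 0→1:  nop
25. deliver 4→0:  nop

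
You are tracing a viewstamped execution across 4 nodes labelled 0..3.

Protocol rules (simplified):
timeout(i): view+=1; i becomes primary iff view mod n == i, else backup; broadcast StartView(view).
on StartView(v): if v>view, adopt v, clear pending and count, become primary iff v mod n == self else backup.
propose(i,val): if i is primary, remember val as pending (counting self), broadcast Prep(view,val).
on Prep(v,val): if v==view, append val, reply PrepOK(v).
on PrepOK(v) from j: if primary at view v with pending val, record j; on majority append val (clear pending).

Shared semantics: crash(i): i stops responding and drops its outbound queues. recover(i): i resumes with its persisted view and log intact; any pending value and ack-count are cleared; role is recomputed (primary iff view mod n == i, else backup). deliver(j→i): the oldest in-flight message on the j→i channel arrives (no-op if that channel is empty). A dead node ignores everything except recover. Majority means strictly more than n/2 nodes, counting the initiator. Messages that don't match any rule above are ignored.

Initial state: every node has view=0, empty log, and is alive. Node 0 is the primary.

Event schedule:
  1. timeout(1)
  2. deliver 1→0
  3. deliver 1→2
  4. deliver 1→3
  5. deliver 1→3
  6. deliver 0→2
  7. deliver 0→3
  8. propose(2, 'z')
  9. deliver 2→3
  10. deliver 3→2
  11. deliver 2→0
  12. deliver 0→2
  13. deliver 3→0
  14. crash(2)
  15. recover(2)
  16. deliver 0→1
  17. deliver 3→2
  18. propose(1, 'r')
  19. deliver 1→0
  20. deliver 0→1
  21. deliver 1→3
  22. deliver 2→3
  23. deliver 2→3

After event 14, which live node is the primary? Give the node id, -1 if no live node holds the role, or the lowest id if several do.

1

[1] timeout(1) → N1(prim v1 [-])
[2] deliver 1→0 → N0(back v1 [-])
[3] deliver 1→2 → N2(back v1 [-])
[4] deliver 1→3 → N3(back v1 [-])
[5] deliver 1→3 → ∅
[6] deliver 0→2 → ∅
[7] deliver 0→3 → ∅
[8] propose(2,'z') → ∅
[9] deliver 2→3 → ∅
[10] deliver 3→2 → ∅
[11] deliver 2→0 → ∅
[12] deliver 0→2 → ∅
[13] deliver 3→0 → ∅
[14] crash(2) → N2(✗back v1 [-])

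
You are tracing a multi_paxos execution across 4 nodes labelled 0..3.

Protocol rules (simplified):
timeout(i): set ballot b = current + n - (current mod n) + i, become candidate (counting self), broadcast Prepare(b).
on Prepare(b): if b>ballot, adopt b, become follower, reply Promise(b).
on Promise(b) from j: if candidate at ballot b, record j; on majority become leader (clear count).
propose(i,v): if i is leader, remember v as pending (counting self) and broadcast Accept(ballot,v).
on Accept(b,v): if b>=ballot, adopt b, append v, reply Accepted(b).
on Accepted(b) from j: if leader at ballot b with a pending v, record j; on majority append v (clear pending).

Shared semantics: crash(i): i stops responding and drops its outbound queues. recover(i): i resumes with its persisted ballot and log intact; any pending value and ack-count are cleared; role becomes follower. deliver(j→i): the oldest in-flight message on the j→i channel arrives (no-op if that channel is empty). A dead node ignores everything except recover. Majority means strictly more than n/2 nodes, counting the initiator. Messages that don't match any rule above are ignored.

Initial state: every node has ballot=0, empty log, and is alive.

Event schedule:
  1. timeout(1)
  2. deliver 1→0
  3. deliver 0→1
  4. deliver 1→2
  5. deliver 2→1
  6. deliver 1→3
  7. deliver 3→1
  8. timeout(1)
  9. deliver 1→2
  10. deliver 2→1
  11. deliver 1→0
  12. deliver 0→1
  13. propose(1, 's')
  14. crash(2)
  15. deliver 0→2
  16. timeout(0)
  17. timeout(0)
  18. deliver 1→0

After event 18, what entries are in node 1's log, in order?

e1 timeout(1): 1[cand,b=5,-]
e2 deliver 1→0: 0[foll,b=5,-]
e3 deliver 0→1: ·
e4 deliver 1→2: 2[foll,b=5,-]
e5 deliver 2→1: 1[lead,b=5,-]
e6 deliver 1→3: 3[foll,b=5,-]
e7 deliver 3→1: ·
e8 timeout(1): 1[cand,b=9,-]
e9 deliver 1→2: 2[foll,b=9,-]
e10 deliver 2→1: ·
e11 deliver 1→0: 0[foll,b=9,-]
e12 deliver 0→1: 1[lead,b=9,-]
e13 propose(1,'s'): ·
e14 crash(2): 2[✗foll,b=9,-]
e15 deliver 0→2: ·
e16 timeout(0): 0[cand,b=12,-]
e17 timeout(0): 0[cand,b=16,-]
e18 deliver 1→0: ·

empty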